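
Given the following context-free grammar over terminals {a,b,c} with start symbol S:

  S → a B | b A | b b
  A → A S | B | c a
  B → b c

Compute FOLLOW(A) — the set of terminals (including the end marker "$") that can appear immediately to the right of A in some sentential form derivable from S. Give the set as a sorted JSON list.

Compute FIRST by fixpoint:
pass 1:
  A via A→c a: +{c}
  B via B→b c: +{b}
  S via S→a B: +{a}
  S via S→b A: +{b}
  S: {a,b}  A: {c}  B: {b}
pass 2:
  A via A→B: +{b}
  S: {a,b}  A: {b,c}  B: {b}
pass 3: done
  S: {a,b}  A: {b,c}  B: {b}

FOLLOW iteration:
FOLLOW(S) := {$}
round 1:
  A→A S: FOLLOW(A) ⊇ FIRST(S) = {a,b}; new: +{a,b}
  A→A S: FOLLOW(S) ⊇ FOLLOW(A) ⊇ {a,b}; new: +{a,b}
  A→B: FOLLOW(B) ⊇ FOLLOW(A) ⊇ {a,b}; new: +{a,b}
  S→a B: FOLLOW(B) ⊇ FOLLOW(S) ⊇ {$,a,b}; new: +{$}
  S→b A: FOLLOW(A) ⊇ FOLLOW(S) ⊇ {$,a,b}; new: +{$}
  FOLLOW[S]={$,a,b}  FOLLOW[A]={$,a,b}  FOLLOW[B]={$,a,b}
round 2: (no change)
  FOLLOW[S]={$,a,b}  FOLLOW[A]={$,a,b}  FOLLOW[B]={$,a,b}

FOLLOW(A) = ["$", "a", "b"]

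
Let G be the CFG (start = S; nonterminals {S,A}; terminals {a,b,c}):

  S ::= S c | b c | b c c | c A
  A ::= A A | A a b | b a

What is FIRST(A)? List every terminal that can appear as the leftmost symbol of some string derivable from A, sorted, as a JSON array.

Compute FIRST by fixpoint:
iter 1:
  A via A→b a: +{b}
  S via S→b c: +{b}
  S via S→c A: +{c}
  S: {b,c}  A: {b}
iter 2: — fixpoint
  S: {b,c}  A: {b}

FIRST(A) = ["b"]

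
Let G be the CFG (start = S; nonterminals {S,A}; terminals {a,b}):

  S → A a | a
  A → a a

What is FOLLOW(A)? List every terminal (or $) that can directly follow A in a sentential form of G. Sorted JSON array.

Compute FIRST by fixpoint:
pass 1:
  A via A→a a: +{a}
  S via S→A a: +{a}
  S: {a}  A: {a}
pass 2: — fixpoint
  S: {a}  A: {a}

Compute FOLLOW by fixpoint:
seed FOLLOW(S) with $
iter 1:
  S→A a: FOLLOW(A) ⊇ FIRST(a) = {a}; new: +{a}
  S: {$}  A: {a}
iter 2: — fixpoint
  S: {$}  A: {a}

FOLLOW(A) = ["a"]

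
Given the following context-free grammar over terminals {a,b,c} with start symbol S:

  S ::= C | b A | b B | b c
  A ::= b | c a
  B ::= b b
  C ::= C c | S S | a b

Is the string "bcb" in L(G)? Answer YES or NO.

CNF form of G:
  S -> C T0 | S S | T1 T2 | T2 A | T2 B | T2 T0
  A -> T0 T1 | b
  B -> T2 T2
  C -> C T0 | S S | T1 T2
  T0 -> c
  T1 -> a
  T2 -> b

CYK fill:
  cell(0,0) b: {A,T2}  orig:{A}
  cell(1,1) c: {T0}  orig:{}
  cell(2,2) b: {A,T2}  orig:{A}
  cell(0,1) bc: {S}
  cell(1,2) cb: ∅
  cell(0,2) bcb: ∅

S ∉ T[0,2] ⇒ NO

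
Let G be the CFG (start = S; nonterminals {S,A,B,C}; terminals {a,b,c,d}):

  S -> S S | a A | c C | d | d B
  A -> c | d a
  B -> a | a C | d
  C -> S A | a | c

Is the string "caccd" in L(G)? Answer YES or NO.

CNF form of G:
  S -> S S | T0 B | T1 A | T2 C | d
  A -> T0 T1 | c
  B -> T1 C | a | d
  C -> S A | a | c
  T0 -> d
  T1 -> a
  T2 -> c

Fill CYK table bottom-up:
  [0..0]={A,C,T2}  "c"  orig:{A,C}
  [1..1]={B,C,T1}  "a"  orig:{B,C}
  [2..2]={A,C,T2}  "c"  orig:{A,C}
  [3..3]={A,C,T2}  "c"  orig:{A,C}
  [4..4]={B,S,T0}  "d"  orig:{B,S}
  [0..1]={S}  "ca"
  [1..2]={B,S}  "ac"
  [2..3]={S}  "cc"
  [3..4]=∅  "cd"
  [0..2]={C}  "cac"
  [1..3]={C}  "acc"
  [2..4]={S}  "ccd"
  [0..3]={S}  "cacc"
  [1..4]=∅  "accd"
  [0..4]={S}  "caccd"

S ∈ T[0,4] ⇒ YES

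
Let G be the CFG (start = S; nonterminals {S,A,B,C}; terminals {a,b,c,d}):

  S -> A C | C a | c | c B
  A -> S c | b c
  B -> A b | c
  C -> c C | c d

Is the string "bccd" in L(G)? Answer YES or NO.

CNF form of G:
  S -> A C | C T3 | T0 B | c
  A -> S T0 | T1 T0
  B -> A T1 | c
  C -> T0 C | T0 T2
  T0 -> c
  T1 -> b
  T2 -> d
  T3 -> a

CYK fill:
  cell(0,0) b: {T1}  orig:{}
  cell(1,1) c: {B,S,T0}  orig:{B,S}
  cell(2,2) c: {B,S,T0}  orig:{B,S}
  cell(3,3) d: {T2}  orig:{}
  cell(0,1) bc: {A}
  cell(1,2) cc: {A,S}
  cell(2,3) cd: {C}
  cell(0,2) bcc: ∅
  cell(1,3) ccd: {C}
  cell(0,3) bccd: {S}

S ∈ T[0,3] ⇒ YES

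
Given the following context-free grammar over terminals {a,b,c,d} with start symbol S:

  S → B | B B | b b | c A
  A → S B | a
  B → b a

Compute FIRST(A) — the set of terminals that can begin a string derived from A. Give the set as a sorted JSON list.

FIRST iteration:
pass 1:
  A via A→a: +{a}
  B via B→b a: +{b}
  S via S→B: +{b}
  S via S→c A: +{c}
  FIRST[S]={b,c}  FIRST[A]={a}  FIRST[B]={b}
pass 2:
  A via A→S B: +{b,c}
  FIRST[S]={b,c}  FIRST[A]={a,b,c}  FIRST[B]={b}
pass 3: (stable)
  FIRST[S]={b,c}  FIRST[A]={a,b,c}  FIRST[B]={b}

FIRST(A) = ["a", "b", "c"]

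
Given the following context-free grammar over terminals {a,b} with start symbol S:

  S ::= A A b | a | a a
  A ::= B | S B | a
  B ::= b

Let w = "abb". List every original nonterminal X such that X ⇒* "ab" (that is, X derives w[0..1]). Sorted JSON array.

Convert to CNF:
  S -> A X2 | T1 T1 | a
  A -> S B | a | b
  B -> b
  T0 -> b
  T1 -> a
  X2 -> A T0

CYK table (by increasing span), restricted to cells inside w[0..1]:
  cell(0,0) a: {A,S,T1}  orig:{A,S}
  cell(1,1) b: {A,B,T0}  orig:{A,B}
  cell(0,1) ab: {A,X2}  orig:{A}

Original NTs in T[0,1] deriving "ab": ["A"]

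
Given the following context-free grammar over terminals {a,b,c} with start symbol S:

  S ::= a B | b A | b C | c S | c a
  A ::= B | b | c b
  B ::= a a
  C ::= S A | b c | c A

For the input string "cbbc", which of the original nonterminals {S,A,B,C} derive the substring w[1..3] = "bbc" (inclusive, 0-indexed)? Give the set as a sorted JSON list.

CNF form of G:
  S -> T0 B | T1 S | T1 T0 | T2 A | T2 C
  A -> T0 T0 | T1 T2 | b
  B -> T0 T0
  C -> S A | T1 A | T2 T1
  T0 -> a
  T1 -> c
  T2 -> b

CYK table (by increasing span), restricted to cells inside w[1..3]:
  cell(1,1) b: {A,T2}  orig:{A}
  cell(2,2) b: {A,T2}  orig:{A}
  cell(3,3) c: {T1}  orig:{}
  cell(1,2) bb: {S}
  cell(2,3) bc: {C}
  cell(1,3) bbc: {S}

Original NTs in T[1,3] deriving "bbc": ["S"]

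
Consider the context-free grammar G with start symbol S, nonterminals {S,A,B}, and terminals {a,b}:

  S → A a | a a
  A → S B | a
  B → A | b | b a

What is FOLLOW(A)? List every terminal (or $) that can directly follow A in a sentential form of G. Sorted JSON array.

Compute FIRST by fixpoint:
round 1:
  A via A→a: +{a}
  B via B→A: +{a}
  B via B→b: +{b}
  S via S→A a: +{a}
  FIRST[S]={a}  FIRST[A]={a}  FIRST[B]={a,b}
round 2: — fixpoint
  FIRST[S]={a}  FIRST[A]={a}  FIRST[B]={a,b}

FOLLOW iteration:
initialize: $ ∈ FOLLOW(S)
pass 1:
  A→S B: FOLLOW(S) ⊇ FIRST(B) = {a,b}; new: +{a,b}
  S→A a: FOLLOW(A) ⊇ FIRST(a) = {a}; new: +{a}
  S: {$,a,b}  A: {a}  B: {}
pass 2:
  A→S B: FOLLOW(B) ⊇ FOLLOW(A) ⊇ {a}; new: +{a}
  S: {$,a,b}  A: {a}  B: {a}
pass 3: — fixpoint
  S: {$,a,b}  A: {a}  B: {a}

FOLLOW(A) = ["a"]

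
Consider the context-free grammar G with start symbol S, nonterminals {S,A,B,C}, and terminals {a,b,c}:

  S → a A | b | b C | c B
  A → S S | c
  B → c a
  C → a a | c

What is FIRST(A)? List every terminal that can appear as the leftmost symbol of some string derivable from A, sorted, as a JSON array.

Compute FIRST by fixpoint:
pass 1:
  A via A→c: +{c}
  B via B→c a: +{c}
  C via C→a a: +{a}
  C via C→c: +{c}
  S via S→a A: +{a}
  S via S→b: +{b}
  S via S→c B: +{c}
  S: {a,b,c}  A: {c}  B: {c}  C: {a,c}
pass 2:
  A via A→S S: +{a,b}
  S: {a,b,c}  A: {a,b,c}  B: {c}  C: {a,c}
pass 3: (no change)
  S: {a,b,c}  A: {a,b,c}  B: {c}  C: {a,c}

FIRST(A) = ["a", "b", "c"]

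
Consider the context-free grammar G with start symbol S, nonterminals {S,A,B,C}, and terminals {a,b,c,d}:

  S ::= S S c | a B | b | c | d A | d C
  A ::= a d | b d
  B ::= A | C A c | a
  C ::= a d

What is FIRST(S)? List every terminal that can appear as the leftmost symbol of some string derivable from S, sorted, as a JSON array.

FIRST iteration:
[1]
  A via A→a d: +{a}
  A via A→b d: +{b}
  B via B→A: +{a,b}
  C via C→a d: +{a}
  S via S→a B: +{a}
  S via S→b: +{b}
  S via S→c: +{c}
  S via S→d A: +{d}
  S: {a,b,c,d}  A: {a,b}  B: {a,b}  C: {a}
[2] — fixpoint
  S: {a,b,c,d}  A: {a,b}  B: {a,b}  C: {a}

FIRST(S) = ["a", "b", "c", "d"]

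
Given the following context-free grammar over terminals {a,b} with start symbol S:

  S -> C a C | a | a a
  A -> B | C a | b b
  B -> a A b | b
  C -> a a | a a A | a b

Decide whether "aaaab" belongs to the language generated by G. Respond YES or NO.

CNF form of G:
  S -> C X5 | T0 T0 | a
  A -> C T0 | T0 X2 | T1 T1 | b
  B -> T0 X3 | b
  C -> T0 T0 | T0 T1 | T0 X4
  T0 -> a
  T1 -> b
  X2 -> A T1
  X3 -> A T1
  X4 -> T0 A
  X5 -> T0 C

CYK fill:
  cell(0,0) a: {S,T0}  orig:{S}
  cell(1,1) a: {S,T0}  orig:{S}
  cell(2,2) a: {S,T0}  orig:{S}
  cell(3,3) a: {S,T0}  orig:{S}
  cell(4,4) b: {A,B,T1}  orig:{A,B}
  cell(0,1) aa: {C,S}
  cell(1,2) aa: {C,S}
  cell(2,3) aa: {C,S}
  cell(3,4) ab: {C,X4}  orig:{C}
  cell(0,2) aaa: {A,X5}  orig:{A}
  cell(1,3) aaa: {A,X5}  orig:{A}
  cell(2,4) aab: {C,X5}  orig:{C}
  cell(0,3) aaaa: {X4}  orig:{}
  cell(1,4) aaab: {X2,X3,X5}  orig:{}
  cell(0,4) aaaab: {A,B,S}

S ∈ T[0,4] ⇒ YES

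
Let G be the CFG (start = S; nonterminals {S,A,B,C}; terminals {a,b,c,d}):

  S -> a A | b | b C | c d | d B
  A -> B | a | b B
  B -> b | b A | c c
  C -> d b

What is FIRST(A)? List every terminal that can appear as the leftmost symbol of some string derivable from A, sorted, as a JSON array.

FIRST iteration:
iter 1:
  A via A→a: +{a}
  A via A→b B: +{b}
  B via B→b: +{b}
  B via B→c c: +{c}
  C via C→d b: +{d}
  S via S→a A: +{a}
  S via S→b: +{b}
  S via S→c d: +{c}
  S via S→d B: +{d}
  FIRST[S]={a,b,c,d}  FIRST[A]={a,b}  FIRST[B]={b,c}  FIRST[C]={d}
iter 2:
  A via A→B: +{c}
  FIRST[S]={a,b,c,d}  FIRST[A]={a,b,c}  FIRST[B]={b,c}  FIRST[C]={d}
iter 3: — fixpoint
  FIRST[S]={a,b,c,d}  FIRST[A]={a,b,c}  FIRST[B]={b,c}  FIRST[C]={d}

FIRST(A) = ["a", "b", "c"]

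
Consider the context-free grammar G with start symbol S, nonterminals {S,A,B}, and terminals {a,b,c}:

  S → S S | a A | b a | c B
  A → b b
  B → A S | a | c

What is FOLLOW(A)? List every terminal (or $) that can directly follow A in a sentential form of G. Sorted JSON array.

Compute FIRST by fixpoint:
round 1:
  A via A→b b: +{b}
  B via B→A S: +{b}
  B via B→a: +{a}
  B via B→c: +{c}
  S via S→a A: +{a}
  S via S→b a: +{b}
  S via S→c B: +{c}
  S: {a,b,c}  A: {b}  B: {a,b,c}
round 2: (stable)
  S: {a,b,c}  A: {b}  B: {a,b,c}

Compute FOLLOW by fixpoint:
FOLLOW(S) := {$}
[1]
  B→A S: FOLLOW(A) ⊇ FIRST(S) = {a,b,c}; new: +{a,b,c}
  S→S S: FOLLOW(S) ⊇ FIRST(S) = {a,b,c}; new: +{a,b,c}
  S→a A: FOLLOW(A) ⊇ FOLLOW(S) ⊇ {$,a,b,c}; new: +{$}
  S→c B: FOLLOW(B) ⊇ FOLLOW(S) ⊇ {$,a,b,c}; new: +{$,a,b,c}
  FOLLOW(S)={$,a,b,c}  FOLLOW(A)={$,a,b,c}  FOLLOW(B)={$,a,b,c}
[2] — fixpoint
  FOLLOW(S)={$,a,b,c}  FOLLOW(A)={$,a,b,c}  FOLLOW(B)={$,a,b,c}

FOLLOW(A) = ["$", "a", "b", "c"]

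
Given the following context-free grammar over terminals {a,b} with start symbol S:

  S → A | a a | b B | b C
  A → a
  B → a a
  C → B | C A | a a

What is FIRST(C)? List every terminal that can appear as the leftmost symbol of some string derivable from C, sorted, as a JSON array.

FIRST sets, iterate to fixpoint:
iter 1:
  A via A→a: +{a}
  B via B→a a: +{a}
  C via C→B: +{a}
  S via S→A: +{a}
  S via S→b B: +{b}
  S: {a,b}  A: {a}  B: {a}  C: {a}
iter 2: (no change)
  S: {a,b}  A: {a}  B: {a}  C: {a}

FIRST(C) = ["a"]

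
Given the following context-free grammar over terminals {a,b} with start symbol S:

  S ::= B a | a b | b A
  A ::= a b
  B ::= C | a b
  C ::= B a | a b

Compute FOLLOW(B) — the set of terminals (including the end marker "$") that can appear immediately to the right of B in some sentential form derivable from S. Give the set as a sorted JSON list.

FIRST iteration:
iter 1:
  A via A→a b: +{a}
  B via B→a b: +{a}
  C via C→B a: +{a}
  S via S→B a: +{a}
  S via S→b A: +{b}
  S: {a,b}  A: {a}  B: {a}  C: {a}
iter 2: — fixpoint
  S: {a,b}  A: {a}  B: {a}  C: {a}

FOLLOW sets:
initialize: $ ∈ FOLLOW(S)
pass 1:
  C→B a: FOLLOW(B) ⊇ FIRST(a) = {a}; new: +{a}
  S→b A: FOLLOW(A) ⊇ FOLLOW(S) ⊇ {$}; new: +{$}
  FOLLOW(S)={$}  FOLLOW(A)={$}  FOLLOW(B)={a}  FOLLOW(C)={}
pass 2:
  B→C: FOLLOW(C) ⊇ FOLLOW(B) ⊇ {a}; new: +{a}
  FOLLOW(S)={$}  FOLLOW(A)={$}  FOLLOW(B)={a}  FOLLOW(C)={a}
pass 3: done
  FOLLOW(S)={$}  FOLLOW(A)={$}  FOLLOW(B)={a}  FOLLOW(C)={a}

FOLLOW(B) = ["a"]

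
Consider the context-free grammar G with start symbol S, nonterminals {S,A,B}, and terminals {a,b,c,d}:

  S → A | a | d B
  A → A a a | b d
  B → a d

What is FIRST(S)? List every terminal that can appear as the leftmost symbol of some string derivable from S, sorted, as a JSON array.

FIRST sets, iterate to fixpoint:
pass 1:
  A via A→b d: +{b}
  B via B→a d: +{a}
  S via S→A: +{b}
  S via S→a: +{a}
  S via S→d B: +{d}
  FIRST[S]={a,b,d}  FIRST[A]={b}  FIRST[B]={a}
pass 2: (no change)
  FIRST[S]={a,b,d}  FIRST[A]={b}  FIRST[B]={a}

FIRST(S) = ["a", "b", "d"]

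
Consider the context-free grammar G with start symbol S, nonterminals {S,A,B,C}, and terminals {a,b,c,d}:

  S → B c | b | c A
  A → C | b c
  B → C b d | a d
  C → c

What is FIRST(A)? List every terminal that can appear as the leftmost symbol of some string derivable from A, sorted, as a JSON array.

Compute FIRST by fixpoint:
round 1:
  A via A→b c: +{b}
  B via B→a d: +{a}
  C via C→c: +{c}
  S via S→B c: +{a}
  S via S→b: +{b}
  S via S→c A: +{c}
  FIRST[S]={a,b,c}  FIRST[A]={b}  FIRST[B]={a}  FIRST[C]={c}
round 2:
  A via A→C: +{c}
  B via B→C b d: +{c}
  FIRST[S]={a,b,c}  FIRST[A]={b,c}  FIRST[B]={a,c}  FIRST[C]={c}
round 3: — fixpoint
  FIRST[S]={a,b,c}  FIRST[A]={b,c}  FIRST[B]={a,c}  FIRST[C]={c}

FIRST(A) = ["b", "c"]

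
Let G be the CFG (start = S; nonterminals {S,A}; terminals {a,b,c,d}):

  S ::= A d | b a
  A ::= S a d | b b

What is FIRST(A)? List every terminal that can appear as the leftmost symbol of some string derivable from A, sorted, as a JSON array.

FIRST sets, iterate to fixpoint:
round 1:
  A via A→b b: +{b}
  S via S→A d: +{b}
  FIRST(S)={b}  FIRST(A)={b}
round 2: (stable)
  FIRST(S)={b}  FIRST(A)={b}

FIRST(A) = ["b"]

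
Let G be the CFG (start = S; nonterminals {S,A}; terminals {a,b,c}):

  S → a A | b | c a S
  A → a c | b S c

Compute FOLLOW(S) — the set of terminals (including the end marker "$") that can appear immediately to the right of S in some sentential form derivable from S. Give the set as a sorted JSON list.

FIRST sets, iterate to fixpoint:
iter 1:
  A via A→a c: +{a}
  A via A→b S c: +{b}
  S via S→a A: +{a}
  S via S→b: +{b}
  S via S→c a S: +{c}
  FIRST(S)={a,b,c}  FIRST(A)={a,b}
iter 2: (no change)
  FIRST(S)={a,b,c}  FIRST(A)={a,b}

FOLLOW iteration:
seed FOLLOW(S) with $
pass 1:
  A→b S c: FOLLOW(S) ⊇ FIRST(c) = {c}; new: +{c}
  S→a A: FOLLOW(A) ⊇ FOLLOW(S) ⊇ {$,c}; new: +{$,c}
  FOLLOW(S)={$,c}  FOLLOW(A)={$,c}
pass 2: — fixpoint
  FOLLOW(S)={$,c}  FOLLOW(A)={$,c}

FOLLOW(S) = ["$", "c"]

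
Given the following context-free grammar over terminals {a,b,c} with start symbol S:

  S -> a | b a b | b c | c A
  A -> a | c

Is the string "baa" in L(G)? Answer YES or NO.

CNF form of G:
  S -> T0 T2 | T0 X3 | T2 A | a
  A -> a | c
  T0 -> b
  T1 -> a
  T2 -> c
  X3 -> T1 T0

Fill CYK table bottom-up:
  [0..0]={T0}  "b"  orig:{}
  [1..1]={A,S,T1}  "a"  orig:{A,S}
  [2..2]={A,S,T1}  "a"  orig:{A,S}
  [0..1]=∅  "ba"
  [1..2]=∅  "aa"
  [0..2]=∅  "baa"

S ∉ T[0,2] ⇒ NO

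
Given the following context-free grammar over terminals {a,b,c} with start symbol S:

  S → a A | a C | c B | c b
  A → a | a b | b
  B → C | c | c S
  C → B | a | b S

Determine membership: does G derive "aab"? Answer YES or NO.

CNF form of G:
  S -> T0 A | T0 C | T2 B | T2 T1
  A -> T0 T1 | a | b
  B -> T1 S | T2 S | a | c
  C -> T1 S | T2 S | a | c
  T0 -> a
  T1 -> b
  T2 -> c

CYK table (by increasing span):
  T[0,0] 'a' = {A,B,C,T0}  orig:{A,B,C}
  T[1,1] 'a' = {A,B,C,T0}  orig:{A,B,C}
  T[2,2] 'b' = {A,T1}  orig:{A}
  T[0,1] 'aa' = {S}
  T[1,2] 'ab' = {A,S}
  T[0,2] 'aab' = {S}

S ∈ T[0,2] ⇒ YES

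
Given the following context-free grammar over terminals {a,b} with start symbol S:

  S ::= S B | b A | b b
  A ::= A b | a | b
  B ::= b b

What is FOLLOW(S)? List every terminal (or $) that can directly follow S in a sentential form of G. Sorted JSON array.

Compute FIRST by fixpoint:
round 1:
  A via A→a: +{a}
  A via A→b: +{b}
  B via B→b b: +{b}
  S via S→b A: +{b}
  FIRST[S]={b}  FIRST[A]={a,b}  FIRST[B]={b}
round 2: (no change)
  FIRST[S]={b}  FIRST[A]={a,b}  FIRST[B]={b}

Compute FOLLOW by fixpoint:
seed FOLLOW(S) with $
iter 1:
  A→A b: FOLLOW(A) ⊇ FIRST(b) = {b}; new: +{b}
  S→S B: FOLLOW(S) ⊇ FIRST(B) = {b}; new: +{b}
  S→S B: FOLLOW(B) ⊇ FOLLOW(S) ⊇ {$,b}; new: +{$,b}
  S→b A: FOLLOW(A) ⊇ FOLLOW(S) ⊇ {$,b}; new: +{$}
  FOLLOW(S)={$,b}  FOLLOW(A)={$,b}  FOLLOW(B)={$,b}
iter 2: (stable)
  FOLLOW(S)={$,b}  FOLLOW(A)={$,b}  FOLLOW(B)={$,b}

FOLLOW(S) = ["$", "b"]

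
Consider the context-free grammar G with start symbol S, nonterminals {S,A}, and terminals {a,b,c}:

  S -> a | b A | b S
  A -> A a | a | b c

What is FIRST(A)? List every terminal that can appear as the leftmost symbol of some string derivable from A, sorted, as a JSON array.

FIRST sets, iterate to fixpoint:
pass 1:
  A via A→a: +{a}
  A via A→b c: +{b}
  S via S→a: +{a}
  S via S→b A: +{b}
  FIRST[S]={a,b}  FIRST[A]={a,b}
pass 2: (no change)
  FIRST[S]={a,b}  FIRST[A]={a,b}

FIRST(A) = ["a", "b"]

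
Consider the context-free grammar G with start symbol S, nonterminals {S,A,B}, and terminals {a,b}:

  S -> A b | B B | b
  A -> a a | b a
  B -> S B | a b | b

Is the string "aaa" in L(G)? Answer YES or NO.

CNF form of G:
  S -> A T1 | B B | b
  A -> T0 T0 | T1 T0
  B -> S B | T0 T1 | b
  T0 -> a
  T1 -> b

Fill CYK table bottom-up:
  T[0,0] 'a' = {T0}  orig:{}
  T[1,1] 'a' = {T0}  orig:{}
  T[2,2] 'a' = {T0}  orig:{}
  T[0,1] 'aa' = {A}
  T[1,2] 'aa' = {A}
  T[0,2] 'aaa' = ∅

S ∉ T[0,2] ⇒ NO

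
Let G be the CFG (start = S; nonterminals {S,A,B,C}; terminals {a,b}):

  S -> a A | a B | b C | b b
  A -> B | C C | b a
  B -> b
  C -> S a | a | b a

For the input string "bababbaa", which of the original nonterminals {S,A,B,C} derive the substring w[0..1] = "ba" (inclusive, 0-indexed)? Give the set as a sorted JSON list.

Convert to CNF:
  S -> T0 C | T0 T0 | T1 A | T1 B
  A -> C C | T0 T1 | b
  B -> b
  C -> S T1 | T0 T1 | a
  T0 -> b
  T1 -> a

CYK table (by increasing span) (cells [i..j] with 0 ≤ i ≤ j ≤ 1 only):
  cell(0,0) b: {A,B,T0}  orig:{A,B}
  cell(1,1) a: {C,T1}  orig:{C}
  cell(0,1) ba: {A,C,S}

Original NTs in T[0,1] deriving "ba": ["A", "C", "S"]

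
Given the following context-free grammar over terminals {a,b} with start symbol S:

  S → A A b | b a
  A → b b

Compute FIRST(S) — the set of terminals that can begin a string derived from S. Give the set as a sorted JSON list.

FIRST iteration:
iter 1:
  A via A→b b: +{b}
  S via S→A A b: +{b}
  S: {b}  A: {b}
iter 2: (no change)
  S: {b}  A: {b}

FIRST(S) = ["b"]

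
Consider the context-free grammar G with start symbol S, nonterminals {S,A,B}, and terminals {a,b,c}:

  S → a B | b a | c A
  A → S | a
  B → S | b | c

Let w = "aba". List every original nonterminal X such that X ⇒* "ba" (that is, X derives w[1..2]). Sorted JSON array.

Convert to CNF:
  S -> T0 B | T1 T0 | T2 A
  A -> T0 B | T1 T0 | T2 A | a
  B -> T0 B | T1 T0 | T2 A | b | c
  T0 -> a
  T1 -> b
  T2 -> c

CYK table (by increasing span) — only the sub-triangle for w[1..2]:
  T[1,1] 'b' = {B,T1}  orig:{B}
  T[2,2] 'a' = {A,T0}  orig:{A}
  T[1,2] 'ba' = {A,B,S}

Original NTs in T[1,2] deriving "ba": ["A", "B", "S"]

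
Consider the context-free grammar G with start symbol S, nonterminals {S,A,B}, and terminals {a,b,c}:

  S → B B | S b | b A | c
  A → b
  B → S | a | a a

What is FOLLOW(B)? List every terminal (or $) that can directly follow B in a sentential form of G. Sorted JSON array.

FIRST sets, iterate to fixpoint:
[1]
  A via A→b: +{b}
  B via B→a: +{a}
  S via S→B B: +{a}
  S via S→b A: +{b}
  S via S→c: +{c}
  FIRST[S]={a,b,c}  FIRST[A]={b}  FIRST[B]={a}
[2]
  B via B→S: +{b,c}
  FIRST[S]={a,b,c}  FIRST[A]={b}  FIRST[B]={a,b,c}
[3] (stable)
  FIRST[S]={a,b,c}  FIRST[A]={b}  FIRST[B]={a,b,c}

FOLLOW iteration:
seed FOLLOW(S) with $
round 1:
  S→B B: FOLLOW(B) ⊇ FIRST(B) = {a,b,c}; new: +{a,b,c}
  S→B B: FOLLOW(B) ⊇ FOLLOW(S) ⊇ {$}; new: +{$}
  S→S b: FOLLOW(S) ⊇ FIRST(b) = {b}; new: +{b}
  S→b A: FOLLOW(A) ⊇ FOLLOW(S) ⊇ {$,b}; new: +{$,b}
  S: {$,b}  A: {$,b}  B: {$,a,b,c}
round 2:
  B→S: FOLLOW(S) ⊇ FOLLOW(B) ⊇ {$,a,b,c}; new: +{a,c}
  S→b A: FOLLOW(A) ⊇ FOLLOW(S) ⊇ {$,a,b,c}; new: +{a,c}
  S: {$,a,b,c}  A: {$,a,b,c}  B: {$,a,b,c}
round 3: — fixpoint
  S: {$,a,b,c}  A: {$,a,b,c}  B: {$,a,b,c}

FOLLOW(B) = ["$", "a", "b", "c"]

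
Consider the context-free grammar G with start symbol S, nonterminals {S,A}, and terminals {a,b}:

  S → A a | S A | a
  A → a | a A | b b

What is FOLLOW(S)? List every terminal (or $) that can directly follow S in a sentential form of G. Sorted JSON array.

Compute FIRST by fixpoint:
pass 1:
  A via A→a: +{a}
  A via A→b b: +{b}
  S via S→A a: +{a,b}
  FIRST(S)={a,b}  FIRST(A)={a,b}
pass 2: done
  FIRST(S)={a,b}  FIRST(A)={a,b}

FOLLOW iteration:
FOLLOW(S) := {$}
round 1:
  S→A a: FOLLOW(A) ⊇ FIRST(a) = {a}; new: +{a}
  S→S A: FOLLOW(S) ⊇ FIRST(A) = {a,b}; new: +{a,b}
  S→S A: FOLLOW(A) ⊇ FOLLOW(S) ⊇ {$,a,b}; new: +{$,b}
  FOLLOW(S)={$,a,b}  FOLLOW(A)={$,a,b}
round 2: done
  FOLLOW(S)={$,a,b}  FOLLOW(A)={$,a,b}

FOLLOW(S) = ["$", "a", "b"]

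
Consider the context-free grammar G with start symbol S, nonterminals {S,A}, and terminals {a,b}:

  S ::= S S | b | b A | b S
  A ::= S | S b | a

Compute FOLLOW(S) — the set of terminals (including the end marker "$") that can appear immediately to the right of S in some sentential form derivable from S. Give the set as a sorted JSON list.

FIRST iteration:
pass 1:
  A via A→a: +{a}
  S via S→b: +{b}
  FIRST(S)={b}  FIRST(A)={a}
pass 2:
  A via A→S: +{b}
  FIRST(S)={b}  FIRST(A)={a,b}
pass 3: (stable)
  FIRST(S)={b}  FIRST(A)={a,b}

FOLLOW sets:
initialize: $ ∈ FOLLOW(S)
pass 1:
  A→S b: FOLLOW(S) ⊇ FIRST(b) = {b}; new: +{b}
  S→b A: FOLLOW(A) ⊇ FOLLOW(S) ⊇ {$,b}; new: +{$,b}
  FOLLOW[S]={$,b}  FOLLOW[A]={$,b}
pass 2: (no change)
  FOLLOW[S]={$,b}  FOLLOW[A]={$,b}

FOLLOW(S) = ["$", "b"]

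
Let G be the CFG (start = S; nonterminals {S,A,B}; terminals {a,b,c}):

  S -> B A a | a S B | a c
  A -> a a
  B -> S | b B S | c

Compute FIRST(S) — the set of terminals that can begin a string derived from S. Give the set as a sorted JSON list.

Compute FIRST by fixpoint:
round 1:
  A via A→a a: +{a}
  B via B→b B S: +{b}
  B via B→c: +{c}
  S via S→B A a: +{b,c}
  S via S→a S B: +{a}
  S: {a,b,c}  A: {a}  B: {b,c}
round 2:
  B via B→S: +{a}
  S: {a,b,c}  A: {a}  B: {a,b,c}
round 3: — fixpoint
  S: {a,b,c}  A: {a}  B: {a,b,c}

FIRST(S) = ["a", "b", "c"]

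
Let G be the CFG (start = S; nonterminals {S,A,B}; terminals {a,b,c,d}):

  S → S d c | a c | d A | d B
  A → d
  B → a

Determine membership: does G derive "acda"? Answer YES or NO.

CNF form of G:
  S -> S X3 | T0 A | T0 B | T2 T1
  A -> d
  B -> a
  T0 -> d
  T1 -> c
  T2 -> a
  X3 -> T0 T1

CYK table (by increasing span):
  cell(0,0) a: {B,T2}  orig:{B}
  cell(1,1) c: {T1}  orig:{}
  cell(2,2) d: {A,T0}  orig:{A}
  cell(3,3) a: {B,T2}  orig:{B}
  cell(0,1) ac: {S}
  cell(1,2) cd: ∅
  cell(2,3) da: {S}
  cell(0,2) acd: ∅
  cell(1,3) cda: ∅
  cell(0,3) acda: ∅

S ∉ T[0,3] ⇒ NO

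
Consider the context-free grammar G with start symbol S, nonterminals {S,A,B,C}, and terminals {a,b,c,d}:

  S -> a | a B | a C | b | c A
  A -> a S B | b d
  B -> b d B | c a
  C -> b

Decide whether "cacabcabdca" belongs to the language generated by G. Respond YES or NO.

Convert to CNF:
  S -> T0 B | T0 C | T3 A | a | b
  A -> T0 X4 | T1 T2
  B -> T1 X5 | T3 T0
  C -> b
  T0 -> a
  T1 -> b
  T2 -> d
  T3 -> c
  X4 -> S B
  X5 -> T2 B

Fill CYK table bottom-up:
  [0..0]={T3}  "c"  orig:{}
  [1..1]={S,T0}  "a"  orig:{S}
  [2..2]={T3}  "c"  orig:{}
  [3..3]={S,T0}  "a"  orig:{S}
  [4..4]={C,S,T1}  "b"  orig:{C,S}
  [5..5]={T3}  "c"  orig:{}
  [6..6]={S,T0}  "a"  orig:{S}
  [7..7]={C,S,T1}  "b"  orig:{C,S}
  [8..8]={T2}  "d"  orig:{}
  [9..9]={T3}  "c"  orig:{}
  [10..10]={S,T0}  "a"  orig:{S}
  [0..1]={B}  "ca"
  [1..2]=∅  "ac"
  [2..3]={B}  "ca"
  [3..4]={S}  "ab"
  [4..5]=∅  "bc"
  [5..6]={B}  "ca"
  [6..7]={S}  "ab"
  [7..8]={A}  "bd"
  [8..9]=∅  "dc"
  [9..10]={B}  "ca"
  [0..2]=∅  "cac"
  [1..3]={S,X4}  "aca"  orig:{S}
  [2..4]=∅  "cab"
  [3..5]=∅  "abc"
  [4..6]={X4}  "bca"  orig:{}
  [5..7]=∅  "cab"
  [6..8]=∅  "abd"
  [7..9]=∅  "bdc"
  [8..10]={X5}  "dca"  orig:{}
  [0..3]=∅  "caca"
  [1..4]=∅  "acab"
  [2..5]=∅  "cabc"
  [3..6]={A,X4}  "abca"  orig:{A}
  [4..7]=∅  "bcab"
  [5..8]=∅  "cabd"
  [6..9]=∅  "abdc"
  [7..10]={B}  "bdca"
  [0..4]=∅  "cacab"
  [1..5]=∅  "acabc"
  [2..6]={S}  "cabca"
  [3..7]=∅  "abcab"
  [4..8]=∅  "bcabd"
  [5..9]=∅  "cabdc"
  [6..10]={S,X4}  "abdca"  orig:{S}
  [0..5]=∅  "cacabc"
  [1..6]=∅  "acabca"
  [2..7]=∅  "cabcab"
  [3..8]=∅  "abcabd"
  [4..9]=∅  "bcabdc"
  [5..10]=∅  "cabdca"
  [0..6]=∅  "cacabca"
  [1..7]=∅  "acabcab"
  [2..8]=∅  "cabcabd"
  [3..9]=∅  "abcabdc"
  [4..10]=∅  "bcabdca"
  [0..7]=∅  "cacabcab"
  [1..8]=∅  "acabcabd"
  [2..9]=∅  "cabcabdc"
  [3..10]=∅  "abcabdca"
  [0..8]=∅  "cacabcabd"
  [1..9]=∅  "acabcabdc"
  [2..10]={X4}  "cabcabdca"  orig:{}
  [0..9]=∅  "cacabcabdc"
  [1..10]={A}  "acabcabdca"
  [0..10]={S}  "cacabcabdca"

S ∈ T[0,10] ⇒ YES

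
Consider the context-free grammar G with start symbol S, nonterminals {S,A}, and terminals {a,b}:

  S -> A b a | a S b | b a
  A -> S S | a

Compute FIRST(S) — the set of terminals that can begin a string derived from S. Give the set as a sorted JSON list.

FIRST sets, iterate to fixpoint:
iter 1:
  A via A→a: +{a}
  S via S→A b a: +{a}
  S via S→b a: +{b}
  FIRST[S]={a,b}  FIRST[A]={a}
iter 2:
  A via A→S S: +{b}
  FIRST[S]={a,b}  FIRST[A]={a,b}
iter 3: done
  FIRST[S]={a,b}  FIRST[A]={a,b}

FIRST(S) = ["a", "b"]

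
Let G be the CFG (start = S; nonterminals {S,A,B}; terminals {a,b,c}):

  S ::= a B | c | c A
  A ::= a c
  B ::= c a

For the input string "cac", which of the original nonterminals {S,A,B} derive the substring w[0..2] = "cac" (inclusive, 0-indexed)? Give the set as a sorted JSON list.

CNF form of G:
  S -> T0 B | T1 A | c
  A -> T0 T1
  B -> T1 T0
  T0 -> a
  T1 -> c

Fill CYK table bottom-up (cells [i..j] with 0 ≤ i ≤ j ≤ 2 only):
  cell(0,0) c: {S,T1}  orig:{S}
  cell(1,1) a: {T0}  orig:{}
  cell(2,2) c: {S,T1}  orig:{S}
  cell(0,1) ca: {B}
  cell(1,2) ac: {A}
  cell(0,2) cac: {S}

Original NTs in T[0,2] deriving "cac": ["S"]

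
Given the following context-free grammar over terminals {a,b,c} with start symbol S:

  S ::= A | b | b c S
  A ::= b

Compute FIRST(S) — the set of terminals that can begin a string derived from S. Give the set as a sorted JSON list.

FIRST iteration:
[1]
  A via A→b: +{b}
  S via S→A: +{b}
  S: {b}  A: {b}
[2] (stable)
  S: {b}  A: {b}

FIRST(S) = ["b"]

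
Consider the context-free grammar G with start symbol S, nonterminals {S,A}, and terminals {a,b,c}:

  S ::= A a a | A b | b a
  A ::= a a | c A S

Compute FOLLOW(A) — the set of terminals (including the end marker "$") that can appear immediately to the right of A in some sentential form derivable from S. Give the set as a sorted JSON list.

Compute FIRST by fixpoint:
iter 1:
  A via A→a a: +{a}
  A via A→c A S: +{c}
  S via S→A a a: +{a,c}
  S via S→b a: +{b}
  FIRST(S)={a,b,c}  FIRST(A)={a,c}
iter 2: (stable)
  FIRST(S)={a,b,c}  FIRST(A)={a,c}

Compute FOLLOW by fixpoint:
initialize: $ ∈ FOLLOW(S)
pass 1:
  A→c A S: FOLLOW(A) ⊇ FIRST(S) = {a,b,c}; new: +{a,b,c}
  A→c A S: FOLLOW(S) ⊇ FOLLOW(A) ⊇ {a,b,c}; new: +{a,b,c}
  FOLLOW[S]={$,a,b,c}  FOLLOW[A]={a,b,c}
pass 2: (stable)
  FOLLOW[S]={$,a,b,c}  FOLLOW[A]={a,b,c}

FOLLOW(A) = ["a", "b", "c"]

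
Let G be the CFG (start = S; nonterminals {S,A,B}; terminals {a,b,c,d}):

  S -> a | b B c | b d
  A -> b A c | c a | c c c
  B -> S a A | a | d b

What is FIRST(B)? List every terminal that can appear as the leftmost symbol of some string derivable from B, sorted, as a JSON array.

Compute FIRST by fixpoint:
pass 1:
  A via A→b A c: +{b}
  A via A→c a: +{c}
  B via B→a: +{a}
  B via B→d b: +{d}
  S via S→a: +{a}
  S via S→b B c: +{b}
  FIRST[S]={a,b}  FIRST[A]={b,c}  FIRST[B]={a,d}
pass 2:
  B via B→S a A: +{b}
  FIRST[S]={a,b}  FIRST[A]={b,c}  FIRST[B]={a,b,d}
pass 3: done
  FIRST[S]={a,b}  FIRST[A]={b,c}  FIRST[B]={a,b,d}

FIRST(B) = ["a", "b", "d"]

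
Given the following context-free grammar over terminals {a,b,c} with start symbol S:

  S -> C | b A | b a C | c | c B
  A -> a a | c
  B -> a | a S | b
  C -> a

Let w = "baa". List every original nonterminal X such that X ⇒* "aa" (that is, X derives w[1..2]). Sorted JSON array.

Convert to CNF:
  S -> T1 A | T1 X3 | T2 B | a | c
  A -> T0 T0 | c
  B -> T0 S | a | b
  C -> a
  T0 -> a
  T1 -> b
  T2 -> c
  X3 -> T0 C

Fill CYK table bottom-up — only the sub-triangle for w[1..2]:
  [1..1]={B,C,S,T0}  "a"  orig:{B,C,S}
  [2..2]={B,C,S,T0}  "a"  orig:{B,C,S}
  [1..2]={A,B,X3}  "aa"  orig:{A,B}

Original NTs in T[1,2] deriving "aa": ["A", "B"]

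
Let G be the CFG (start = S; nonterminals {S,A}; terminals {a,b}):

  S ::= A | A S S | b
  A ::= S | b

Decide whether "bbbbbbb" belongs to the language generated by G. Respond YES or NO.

CNF form of G:
  S -> A X1 | b
  A -> A X0 | b
  X0 -> S S
  X1 -> S S

CYK table (by increasing span):
  [0..0]={A,S}  "b"
  [1..1]={A,S}  "b"
  [2..2]={A,S}  "b"
  [3..3]={A,S}  "b"
  [4..4]={A,S}  "b"
  [5..5]={A,S}  "b"
  [6..6]={A,S}  "b"
  [0..1]={X0,X1}  "bb"  orig:{}
  [1..2]={X0,X1}  "bb"  orig:{}
  [2..3]={X0,X1}  "bb"  orig:{}
  [3..4]={X0,X1}  "bb"  orig:{}
  [4..5]={X0,X1}  "bb"  orig:{}
  [5..6]={X0,X1}  "bb"  orig:{}
  [0..2]={A,S}  "bbb"
  [1..3]={A,S}  "bbb"
  [2..4]={A,S}  "bbb"
  [3..5]={A,S}  "bbb"
  [4..6]={A,S}  "bbb"
  [0..3]={X0,X1}  "bbbb"  orig:{}
  [1..4]={X0,X1}  "bbbb"  orig:{}
  [2..5]={X0,X1}  "bbbb"  orig:{}
  [3..6]={X0,X1}  "bbbb"  orig:{}
  [0..4]={A,S}  "bbbbb"
  [1..5]={A,S}  "bbbbb"
  [2..6]={A,S}  "bbbbb"
  [0..5]={X0,X1}  "bbbbbb"  orig:{}
  [1..6]={X0,X1}  "bbbbbb"  orig:{}
  [0..6]={A,S}  "bbbbbbb"

S ∈ T[0,6] ⇒ YES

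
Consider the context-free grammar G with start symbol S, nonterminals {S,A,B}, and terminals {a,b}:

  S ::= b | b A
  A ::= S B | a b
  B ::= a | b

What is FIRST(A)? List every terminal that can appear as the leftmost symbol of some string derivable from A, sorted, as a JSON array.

Compute FIRST by fixpoint:
pass 1:
  A via A→a b: +{a}
  B via B→a: +{a}
  B via B→b: +{b}
  S via S→b: +{b}
  FIRST(S)={b}  FIRST(A)={a}  FIRST(B)={a,b}
pass 2:
  A via A→S B: +{b}
  FIRST(S)={b}  FIRST(A)={a,b}  FIRST(B)={a,b}
pass 3: — fixpoint
  FIRST(S)={b}  FIRST(A)={a,b}  FIRST(B)={a,b}

FIRST(A) = ["a", "b"]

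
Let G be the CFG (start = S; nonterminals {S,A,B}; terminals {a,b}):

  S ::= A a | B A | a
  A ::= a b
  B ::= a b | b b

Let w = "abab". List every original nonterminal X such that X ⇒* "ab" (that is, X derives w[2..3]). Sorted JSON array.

CNF form of G:
  S -> A T0 | B A | a
  A -> T0 T1
  B -> T0 T1 | T1 T1
  T0 -> a
  T1 -> b

Fill CYK table bottom-up, restricted to cells inside w[2..3]:
  [2..2]={S,T0}  "a"  orig:{S}
  [3..3]={T1}  "b"  orig:{}
  [2..3]={A,B}  "ab"

Original NTs in T[2,3] deriving "ab": ["A", "B"]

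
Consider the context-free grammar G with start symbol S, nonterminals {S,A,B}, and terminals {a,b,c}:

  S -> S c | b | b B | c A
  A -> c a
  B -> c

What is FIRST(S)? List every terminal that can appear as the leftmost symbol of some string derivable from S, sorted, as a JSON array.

FIRST iteration:
round 1:
  A via A→c a: +{c}
  B via B→c: +{c}
  S via S→b: +{b}
  S via S→c A: +{c}
  FIRST[S]={b,c}  FIRST[A]={c}  FIRST[B]={c}
round 2: — fixpoint
  FIRST[S]={b,c}  FIRST[A]={c}  FIRST[B]={c}

FIRST(S) = ["b", "c"]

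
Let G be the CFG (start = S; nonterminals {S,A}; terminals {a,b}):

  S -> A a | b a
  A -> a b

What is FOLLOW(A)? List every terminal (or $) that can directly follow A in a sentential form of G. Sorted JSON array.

Compute FIRST by fixpoint:
round 1:
  A via A→a b: +{a}
  S via S→A a: +{a}
  S via S→b a: +{b}
  FIRST[S]={a,b}  FIRST[A]={a}
round 2: done
  FIRST[S]={a,b}  FIRST[A]={a}

FOLLOW sets:
seed FOLLOW(S) with $
iter 1:
  S→A a: FOLLOW(A) ⊇ FIRST(a) = {a}; new: +{a}
  FOLLOW(S)={$}  FOLLOW(A)={a}
iter 2: (stable)
  FOLLOW(S)={$}  FOLLOW(A)={a}

FOLLOW(A) = ["a"]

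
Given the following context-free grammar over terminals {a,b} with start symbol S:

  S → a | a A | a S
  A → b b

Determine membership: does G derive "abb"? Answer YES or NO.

CNF form of G:
  S -> T1 A | T1 S | a
  A -> T0 T0
  T0 -> b
  T1 -> a

Fill CYK table bottom-up:
  [0..0]={S,T1}  "a"  orig:{S}
  [1..1]={T0}  "b"  orig:{}
  [2..2]={T0}  "b"  orig:{}
  [0..1]=∅  "ab"
  [1..2]={A}  "bb"
  [0..2]={S}  "abb"

S ∈ T[0,2] ⇒ YES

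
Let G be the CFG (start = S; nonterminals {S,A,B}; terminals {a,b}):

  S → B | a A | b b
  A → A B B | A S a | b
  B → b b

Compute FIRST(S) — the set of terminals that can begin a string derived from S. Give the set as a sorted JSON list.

FIRST sets, iterate to fixpoint:
round 1:
  A via A→b: +{b}
  B via B→b b: +{b}
  S via S→B: +{b}
  S via S→a A: +{a}
  FIRST(S)={a,b}  FIRST(A)={b}  FIRST(B)={b}
round 2: (no change)
  FIRST(S)={a,b}  FIRST(A)={b}  FIRST(B)={b}

FIRST(S) = ["a", "b"]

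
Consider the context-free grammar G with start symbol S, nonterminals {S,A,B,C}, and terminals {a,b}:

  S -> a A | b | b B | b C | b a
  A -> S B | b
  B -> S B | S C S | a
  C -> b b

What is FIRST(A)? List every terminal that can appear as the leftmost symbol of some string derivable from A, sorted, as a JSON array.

FIRST sets, iterate to fixpoint:
iter 1:
  A via A→b: +{b}
  B via B→a: +{a}
  C via C→b b: +{b}
  S via S→a A: +{a}
  S via S→b: +{b}
  FIRST(S)={a,b}  FIRST(A)={b}  FIRST(B)={a}  FIRST(C)={b}
iter 2:
  A via A→S B: +{a}
  B via B→S B: +{b}
  FIRST(S)={a,b}  FIRST(A)={a,b}  FIRST(B)={a,b}  FIRST(C)={b}
iter 3: — fixpoint
  FIRST(S)={a,b}  FIRST(A)={a,b}  FIRST(B)={a,b}  FIRST(C)={b}

FIRST(A) = ["a", "b"]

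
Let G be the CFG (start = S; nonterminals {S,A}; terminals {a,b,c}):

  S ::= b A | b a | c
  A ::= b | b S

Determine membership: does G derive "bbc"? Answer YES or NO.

CNF form of G:
  S -> T0 A | T0 T1 | c
  A -> T0 S | b
  T0 -> b
  T1 -> a

CYK table (by increasing span):
  cell(0,0) b: {A,T0}  orig:{A}
  cell(1,1) b: {A,T0}  orig:{A}
  cell(2,2) c: {S}
  cell(0,1) bb: {S}
  cell(1,2) bc: {A}
  cell(0,2) bbc: {S}

S ∈ T[0,2] ⇒ YES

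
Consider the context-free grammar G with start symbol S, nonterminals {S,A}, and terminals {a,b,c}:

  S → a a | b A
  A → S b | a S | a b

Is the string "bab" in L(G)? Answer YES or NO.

CNF form of G:
  S -> T0 A | T1 T1
  A -> S T0 | T1 S | T1 T0
  T0 -> b
  T1 -> a

Fill CYK table bottom-up:
  cell(0,0) b: {T0}  orig:{}
  cell(1,1) a: {T1}  orig:{}
  cell(2,2) b: {T0}  orig:{}
  cell(0,1) ba: ∅
  cell(1,2) ab: {A}
  cell(0,2) bab: {S}

S ∈ T[0,2] ⇒ YES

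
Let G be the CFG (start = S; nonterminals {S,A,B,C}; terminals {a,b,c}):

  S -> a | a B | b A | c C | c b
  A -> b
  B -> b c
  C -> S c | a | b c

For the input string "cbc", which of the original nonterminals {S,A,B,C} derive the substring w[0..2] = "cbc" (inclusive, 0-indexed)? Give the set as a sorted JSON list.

Convert to CNF:
  S -> T0 A | T1 C | T1 T0 | T2 B | a
  A -> b
  B -> T0 T1
  C -> S T1 | T0 T1 | a
  T0 -> b
  T1 -> c
  T2 -> a

CYK table (by increasing span) — only the sub-triangle for w[0..2]:
  cell(0,0) c: {T1}  orig:{}
  cell(1,1) b: {A,T0}  orig:{A}
  cell(2,2) c: {T1}  orig:{}
  cell(0,1) cb: {S}
  cell(1,2) bc: {B,C}
  cell(0,2) cbc: {C,S}

Original NTs in T[0,2] deriving "cbc": ["C", "S"]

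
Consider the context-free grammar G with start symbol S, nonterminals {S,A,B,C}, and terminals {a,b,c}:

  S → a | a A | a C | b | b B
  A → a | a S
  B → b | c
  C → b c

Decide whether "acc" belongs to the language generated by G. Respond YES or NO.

Convert to CNF:
  S -> T0 A | T0 C | T1 B | a | b
  A -> T0 S | a
  B -> b | c
  C -> T1 T2
  T0 -> a
  T1 -> b
  T2 -> c

CYK fill:
  T[0,0] 'a' = {A,S,T0}  orig:{A,S}
  T[1,1] 'c' = {B,T2}  orig:{B}
  T[2,2] 'c' = {B,T2}  orig:{B}
  T[0,1] 'ac' = ∅
  T[1,2] 'cc' = ∅
  T[0,2] 'acc' = ∅

S ∉ T[0,2] ⇒ NO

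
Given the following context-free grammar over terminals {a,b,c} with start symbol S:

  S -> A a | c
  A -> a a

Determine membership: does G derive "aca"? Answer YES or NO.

CNF form of G:
  S -> A T0 | c
  A -> T0 T0
  T0 -> a

Fill CYK table bottom-up:
  T[0,0] 'a' = {T0}  orig:{}
  T[1,1] 'c' = {S}
  T[2,2] 'a' = {T0}  orig:{}
  T[0,1] 'ac' = ∅
  T[1,2] 'ca' = ∅
  T[0,2] 'aca' = ∅

S ∉ T[0,2] ⇒ NO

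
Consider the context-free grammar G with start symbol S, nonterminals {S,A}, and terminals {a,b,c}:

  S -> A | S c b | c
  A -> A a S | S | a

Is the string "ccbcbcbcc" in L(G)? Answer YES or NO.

CNF form of G:
  S -> A X5 | S X6 | a | c
  A -> A X3 | S X4 | a | c
  T0 -> a
  T1 -> c
  T2 -> b
  X3 -> T0 S
  X4 -> T1 T2
  X5 -> T0 S
  X6 -> T1 T2

CYK table (by increasing span):
  T[0,0] 'c' = {A,S,T1}  orig:{A,S}
  T[1,1] 'c' = {A,S,T1}  orig:{A,S}
  T[2,2] 'b' = {T2}  orig:{}
  T[3,3] 'c' = {A,S,T1}  orig:{A,S}
  T[4,4] 'b' = {T2}  orig:{}
  T[5,5] 'c' = {A,S,T1}  orig:{A,S}
  T[6,6] 'b' = {T2}  orig:{}
  T[7,7] 'c' = {A,S,T1}  orig:{A,S}
  T[8,8] 'c' = {A,S,T1}  orig:{A,S}
  T[0,1] 'cc' = ∅
  T[1,2] 'cb' = {X4,X6}  orig:{}
  T[2,3] 'bc' = ∅
  T[3,4] 'cb' = {X4,X6}  orig:{}
  T[4,5] 'bc' = ∅
  T[5,6] 'cb' = {X4,X6}  orig:{}
  T[6,7] 'bc' = ∅
  T[7,8] 'cc' = ∅
  T[0,2] 'ccb' = {A,S}
  T[1,3] 'cbc' = ∅
  T[2,4] 'bcb' = ∅
  T[3,5] 'cbc' = ∅
  T[4,6] 'bcb' = ∅
  T[5,7] 'cbc' = ∅
  T[6,8] 'bcc' = ∅
  T[0,3] 'ccbc' = ∅
  T[1,4] 'cbcb' = ∅
  T[2,5] 'bcbc' = ∅
  T[3,6] 'cbcb' = ∅
  T[4,7] 'bcbc' = ∅
  T[5,8] 'cbcc' = ∅
  T[0,4] 'ccbcb' = {A,S}
  T[1,5] 'cbcbc' = ∅
  T[2,6] 'bcbcb' = ∅
  T[3,7] 'cbcbc' = ∅
  T[4,8] 'bcbcc' = ∅
  T[0,5] 'ccbcbc' = ∅
  T[1,6] 'cbcbcb' = ∅
  T[2,7] 'bcbcbc' = ∅
  T[3,8] 'cbcbcc' = ∅
  T[0,6] 'ccbcbcb' = {A,S}
  T[1,7] 'cbcbcbc' = ∅
  T[2,8] 'bcbcbcc' = ∅
  T[0,7] 'ccbcbcbc' = ∅
  T[1,8] 'cbcbcbcc' = ∅
  T[0,8] 'ccbcbcbcc' = ∅

S ∉ T[0,8] ⇒ NO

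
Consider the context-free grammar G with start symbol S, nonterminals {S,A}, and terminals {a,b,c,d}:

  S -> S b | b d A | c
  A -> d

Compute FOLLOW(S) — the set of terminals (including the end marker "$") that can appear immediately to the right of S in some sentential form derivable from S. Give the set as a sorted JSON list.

Compute FIRST by fixpoint:
[1]
  A via A→d: +{d}
  S via S→b d A: +{b}
  S via S→c: +{c}
  S: {b,c}  A: {d}
[2] (no change)
  S: {b,c}  A: {d}

FOLLOW sets:
FOLLOW(S) := {$}
pass 1:
  S→S b: FOLLOW(S) ⊇ FIRST(b) = {b}; new: +{b}
  S→b d A: FOLLOW(A) ⊇ FOLLOW(S) ⊇ {$,b}; new: +{$,b}
  S: {$,b}  A: {$,b}
pass 2: (stable)
  S: {$,b}  A: {$,b}

FOLLOW(S) = ["$", "b"]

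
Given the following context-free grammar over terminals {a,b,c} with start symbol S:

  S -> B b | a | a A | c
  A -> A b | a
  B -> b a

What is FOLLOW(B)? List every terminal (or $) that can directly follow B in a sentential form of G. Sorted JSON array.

Compute FIRST by fixpoint:
round 1:
  A via A→a: +{a}
  B via B→b a: +{b}
  S via S→B b: +{b}
  S via S→a: +{a}
  S via S→c: +{c}
  FIRST(S)={a,b,c}  FIRST(A)={a}  FIRST(B)={b}
round 2: (stable)
  FIRST(S)={a,b,c}  FIRST(A)={a}  FIRST(B)={b}

Compute FOLLOW by fixpoint:
seed FOLLOW(S) with $
pass 1:
  A→A b: FOLLOW(A) ⊇ FIRST(b) = {b}; new: +{b}
  S→B b: FOLLOW(B) ⊇ FIRST(b) = {b}; new: +{b}
  S→a A: FOLLOW(A) ⊇ FOLLOW(S) ⊇ {$}; new: +{$}
  FOLLOW[S]={$}  FOLLOW[A]={$,b}  FOLLOW[B]={b}
pass 2: (stable)
  FOLLOW[S]={$}  FOLLOW[A]={$,b}  FOLLOW[B]={b}

FOLLOW(B) = ["b"]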